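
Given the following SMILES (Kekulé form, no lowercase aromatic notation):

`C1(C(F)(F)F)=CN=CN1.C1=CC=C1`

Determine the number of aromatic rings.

1

The SMILES encodes a five-membered ring with nitrogens at positions 1 and 3 (one bearing H, one in a C=N bond) and two double bonds; a four-membered carbon ring with two alternating C=C double bonds.
The 5-membered ring with two nitrogens (one N–H, one =N–) is fully conjugated (every ring atom contributes a p orbital); 2 ring double bonds (4 π electrons) plus a heteroatom lone pair (2) give 6 π electrons. 6 = 4(1)+2, so it is aromatic (imidazole).
The 4-membered ring has only sp² ring atoms; a planar conformation would have a fully conjugated π system of 4 electrons. But 4 = 4(1), which is 4n not 4n+2, so it is not aromatic (cyclobutadiene) — cyclobutadiene is antiaromatic and distorts to a rectangle.
1 of the 2 rings is aromatic. Total: 1.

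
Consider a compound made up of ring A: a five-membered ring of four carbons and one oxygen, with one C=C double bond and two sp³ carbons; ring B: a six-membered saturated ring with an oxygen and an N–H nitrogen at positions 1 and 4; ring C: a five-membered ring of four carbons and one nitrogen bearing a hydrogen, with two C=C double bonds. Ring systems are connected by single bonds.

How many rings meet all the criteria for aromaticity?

Ring A has two sp³ carbons, so it is not fully conjugated — not aromatic (2,3-dihydrofuran).
Ring B has only sp³ atoms, so it is not fully conjugated — not aromatic (morpholine).
Ring C is planar and fully conjugated; 2 ring double bonds (4 π electrons) plus a heteroatom lone pair (2) give 6 π electrons. 6 = 4(1)+2, so ring C is aromatic (pyrrole).
Aromatic: C. Total: 1.

1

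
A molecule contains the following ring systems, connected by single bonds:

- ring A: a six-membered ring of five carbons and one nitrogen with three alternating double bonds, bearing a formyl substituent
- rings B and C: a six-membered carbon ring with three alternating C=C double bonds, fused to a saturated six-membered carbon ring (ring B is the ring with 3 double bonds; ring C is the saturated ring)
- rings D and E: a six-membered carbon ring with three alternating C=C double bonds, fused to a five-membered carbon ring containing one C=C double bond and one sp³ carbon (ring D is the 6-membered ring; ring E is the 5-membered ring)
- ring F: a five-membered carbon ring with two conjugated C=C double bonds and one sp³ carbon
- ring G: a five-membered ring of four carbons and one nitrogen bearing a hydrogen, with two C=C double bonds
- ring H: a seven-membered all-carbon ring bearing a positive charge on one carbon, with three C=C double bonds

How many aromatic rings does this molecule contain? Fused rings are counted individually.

5

Ring A has a continuous p-orbital overlap around the ring; 3 ring double bonds give 6 π electrons. That satisfies 4n+2 with n=1, so ring A is aromatic (pyridine).
Ring B is fully conjugated (every ring atom contributes a p orbital); 3 ring double bonds give 6 π electrons. 6 = 4(1)+2, so ring B is aromatic (benzene ring).
Ring C has four sp³ carbons, so it is not fully conjugated — not aromatic (cyclohexane ring).
Ring D is fully conjugated (every ring atom contributes a p orbital); 3 ring double bonds give 6 π electrons. Since 6 = 4n+2 (n=1), ring D is aromatic (benzene ring).
Ring E has one sp³ carbon, so it is not fully conjugated — not aromatic (cyclopentene ring).
Ring F has one sp³ carbon, so it is not fully conjugated — not aromatic (cyclopentadiene).
Ring G is planar and fully conjugated; 2 ring double bonds (4 π electrons) plus a heteroatom lone pair (2) give 6 π electrons. 6 = 4(1)+2, so ring G is aromatic (pyrrole).
Ring H has a continuous p-orbital overlap around the ring; 3 ring double bonds (6 π electrons) plus the carbocation's empty p orbital (0, but keeps the ring conjugated) give 6 π electrons. That satisfies 4n+2 with n=1, so ring H is aromatic (tropylium cation).
Aromatic: A, B, D, G, H. Total: 5.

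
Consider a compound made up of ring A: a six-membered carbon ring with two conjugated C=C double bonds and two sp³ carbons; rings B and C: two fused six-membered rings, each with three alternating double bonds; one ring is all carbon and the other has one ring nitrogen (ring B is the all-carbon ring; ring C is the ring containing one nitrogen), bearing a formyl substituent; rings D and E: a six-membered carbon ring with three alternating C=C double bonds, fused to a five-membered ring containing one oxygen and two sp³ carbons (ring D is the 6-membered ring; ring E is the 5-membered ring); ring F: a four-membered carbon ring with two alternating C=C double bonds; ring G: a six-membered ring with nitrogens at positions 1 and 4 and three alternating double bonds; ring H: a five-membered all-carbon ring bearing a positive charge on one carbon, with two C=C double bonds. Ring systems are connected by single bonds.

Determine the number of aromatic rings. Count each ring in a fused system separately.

Ring A has two sp³ carbons, so it is not fully conjugated — not aromatic (1,3-cyclohexadiene).
Rings B and C form a fused bicyclic system (with one nitrogen) with 10 sp² atoms and 10 π electrons from ring double bonds. 10 = 4(2)+2, so the system is aromatic and both rings count as aromatic (quinoline).
Ring D has a continuous p-orbital overlap around the ring; 3 ring double bonds give 6 π electrons. 6 = 4(1)+2, so ring D is aromatic (benzene ring).
Ring E has two sp³ carbons, so it is not fully conjugated — not aromatic (oxolane ring).
Ring F has only sp² ring atoms; a planar conformation would have a fully conjugated π system of 4 electrons. But 4 = 4(1), which is 4n not 4n+2, so ring F is not aromatic (cyclobutadiene) — cyclobutadiene is antiaromatic and distorts to a rectangle.
Ring G is fully conjugated (every ring atom contributes a p orbital); 3 ring double bonds give 6 π electrons. That satisfies 4n+2 with n=1, so ring G is aromatic (pyrazine).
Ring H has only sp² ring atoms; a planar conformation would have a fully conjugated π system of 4 electrons. But 4 = 4(1), which is 4n not 4n+2, so ring H is not aromatic (cyclopentadienyl cation).
Aromatic: B, C, D, G. Total: 4.

4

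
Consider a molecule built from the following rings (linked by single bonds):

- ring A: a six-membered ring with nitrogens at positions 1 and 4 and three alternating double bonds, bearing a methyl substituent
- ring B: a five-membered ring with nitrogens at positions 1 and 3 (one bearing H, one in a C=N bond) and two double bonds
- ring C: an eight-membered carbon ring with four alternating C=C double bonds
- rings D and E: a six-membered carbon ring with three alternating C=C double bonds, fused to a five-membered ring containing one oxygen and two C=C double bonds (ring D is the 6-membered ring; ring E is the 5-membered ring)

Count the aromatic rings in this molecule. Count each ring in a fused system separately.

4

Ring A has a continuous p-orbital overlap around the ring; 3 ring double bonds give 6 π electrons. 6 = 4(1)+2, so ring A is aromatic (pyrazine).
Ring B is fully conjugated (every ring atom contributes a p orbital); 2 ring double bonds (4 π electrons) plus a heteroatom lone pair (2) give 6 π electrons. Since 6 = 4n+2 (n=1), ring B is aromatic (imidazole).
Ring C has only sp² ring atoms; a planar conformation would have a fully conjugated π system of 8 electrons. But 8 = 4(2), which is 4n not 4n+2, so ring C is not aromatic (cyclooctatetraene) — cyclooctatetraene distorts into a non-planar tub to avoid antiaromaticity.
Rings D and E form a fused bicyclic system (with one oxygen) with 9 sp² atoms and 10 π electrons from ring double bonds plus a heteroatom lone pair. 10 = 4(2)+2, so the system is aromatic and both rings count as aromatic (benzofuran).
Aromatic: A, B, D, E. Total: 4.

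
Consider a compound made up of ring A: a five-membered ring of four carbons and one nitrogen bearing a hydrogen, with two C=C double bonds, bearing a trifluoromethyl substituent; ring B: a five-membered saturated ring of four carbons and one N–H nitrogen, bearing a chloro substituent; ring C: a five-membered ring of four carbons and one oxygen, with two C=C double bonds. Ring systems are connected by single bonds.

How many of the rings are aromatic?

2

Ring A is fully conjugated (every ring atom contributes a p orbital); 2 ring double bonds (4 π electrons) plus a heteroatom lone pair (2) give 6 π electrons. That satisfies 4n+2 with n=1, so ring A is aromatic (pyrrole).
Ring B has only sp³ atoms, so it is not fully conjugated — not aromatic (pyrrolidine).
Ring C is planar and fully conjugated; 2 ring double bonds (4 π electrons) plus a heteroatom lone pair (2) give 6 π electrons. That satisfies 4n+2 with n=1, so ring C is aromatic (furan).
Aromatic: A, C. Total: 2.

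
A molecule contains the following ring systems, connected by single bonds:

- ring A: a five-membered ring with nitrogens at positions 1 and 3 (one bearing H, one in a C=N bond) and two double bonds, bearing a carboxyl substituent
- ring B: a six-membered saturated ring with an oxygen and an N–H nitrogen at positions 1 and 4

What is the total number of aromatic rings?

1

Ring A is planar and fully conjugated; 2 ring double bonds (4 π electrons) plus a heteroatom lone pair (2) give 6 π electrons. 6 = 4(1)+2, so ring A is aromatic (imidazole).
Ring B has only sp³ atoms, so it is not fully conjugated — not aromatic (morpholine).
Aromatic: A. Total: 1.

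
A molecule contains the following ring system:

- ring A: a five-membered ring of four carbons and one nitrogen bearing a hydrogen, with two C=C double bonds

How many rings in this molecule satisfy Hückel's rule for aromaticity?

1

Ring A is planar and fully conjugated; 2 ring double bonds (4 π electrons) plus a heteroatom lone pair (2) give 6 π electrons. 6 = 4(1)+2, so ring A is aromatic (pyrrole).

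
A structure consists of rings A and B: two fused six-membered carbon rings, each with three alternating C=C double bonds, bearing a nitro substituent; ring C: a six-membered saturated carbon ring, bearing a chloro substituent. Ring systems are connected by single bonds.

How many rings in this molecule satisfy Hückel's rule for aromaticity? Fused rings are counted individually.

Rings A and B form a fused bicyclic system with 10 sp² atoms and 10 π electrons from ring double bonds. 10 = 4(2)+2, so the system is aromatic and both rings count as aromatic (naphthalene).
Ring C has only sp³ atoms, so it is not fully conjugated — not aromatic (cyclohexane).
Aromatic: A, B. Total: 2.

2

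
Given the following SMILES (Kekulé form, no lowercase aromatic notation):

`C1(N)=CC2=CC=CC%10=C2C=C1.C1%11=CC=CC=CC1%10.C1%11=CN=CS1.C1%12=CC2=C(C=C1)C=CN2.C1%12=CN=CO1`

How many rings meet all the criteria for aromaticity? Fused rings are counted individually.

6

The SMILES encodes two fused six-membered carbon rings, each with three alternating C=C double bonds; a seven-membered carbon ring with three C=C double bonds and one sp³ carbon; a five-membered ring with a sulfur at position 1 and a nitrogen at position 3 (in a C=N bond), with two double bonds; a six-membered carbon ring with three alternating C=C double bonds, fused to a five-membered ring containing one N–H nitrogen and two C=C double bonds; a five-membered ring with an oxygen at position 1 and a nitrogen at position 3 (in a C=N bond), with two double bonds.
The fused 6/6-membered bicyclic is a single π system with 10 sp² atoms and 10 π electrons from ring double bonds. 10 = 4(2)+2, so the system is aromatic and both rings count as aromatic (naphthalene).
The 7-membered ring has one sp³ carbon, so it is not fully conjugated — not aromatic (cycloheptatriene).
The 5-membered ring with one sulfur and one =N– is fully conjugated (every ring atom contributes a p orbital); 2 ring double bonds (4 π electrons) plus a heteroatom lone pair (2) give 6 π electrons. 6 = 4(1)+2, so it is aromatic (thiazole).
The fused 6/5-membered bicyclic (with one N–H) is a single π system with 9 sp² atoms and 10 π electrons from ring double bonds plus a heteroatom lone pair. 10 = 4(2)+2, so the system is aromatic and both rings count as aromatic (indole).
The 5-membered ring with one oxygen and one =N– is planar and fully conjugated; 2 ring double bonds (4 π electrons) plus a heteroatom lone pair (2) give 6 π electrons. That satisfies 4n+2 with n=1, so it is aromatic (oxazole).
6 of the 7 rings are aromatic. Total: 6.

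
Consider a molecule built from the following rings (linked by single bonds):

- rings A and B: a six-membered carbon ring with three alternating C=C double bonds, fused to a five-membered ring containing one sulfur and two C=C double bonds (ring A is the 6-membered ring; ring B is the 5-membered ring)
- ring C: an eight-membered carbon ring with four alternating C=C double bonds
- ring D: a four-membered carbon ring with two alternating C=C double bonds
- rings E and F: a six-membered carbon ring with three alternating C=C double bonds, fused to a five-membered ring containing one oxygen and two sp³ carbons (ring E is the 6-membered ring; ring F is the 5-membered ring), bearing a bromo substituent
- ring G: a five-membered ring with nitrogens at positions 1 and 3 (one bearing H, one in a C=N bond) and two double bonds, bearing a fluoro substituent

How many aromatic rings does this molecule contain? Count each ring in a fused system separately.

4

Rings A and B form a fused bicyclic system (with one sulfur) with 9 sp² atoms and 10 π electrons from ring double bonds plus a heteroatom lone pair. 10 = 4(2)+2, so the system is aromatic and both rings count as aromatic (benzothiophene).
Ring C has only sp² ring atoms; a planar conformation would have a fully conjugated π system of 8 electrons. But 8 = 4(2), which is 4n not 4n+2, so ring C is not aromatic (cyclooctatetraene) — cyclooctatetraene distorts into a non-planar tub to avoid antiaromaticity.
Ring D has only sp² ring atoms; a planar conformation would have a fully conjugated π system of 4 electrons. But 4 = 4(1), which is 4n not 4n+2, so ring D is not aromatic (cyclobutadiene) — cyclobutadiene is antiaromatic and distorts to a rectangle.
Ring E is fully conjugated (every ring atom contributes a p orbital); 3 ring double bonds give 6 π electrons. 6 = 4(1)+2, so ring E is aromatic (benzene ring).
Ring F has two sp³ carbons, so it is not fully conjugated — not aromatic (oxolane ring).
Ring G has a continuous p-orbital overlap around the ring; 2 ring double bonds (4 π electrons) plus a heteroatom lone pair (2) give 6 π electrons. 6 = 4(1)+2, so ring G is aromatic (imidazole).
Aromatic: A, B, E, G. Total: 4.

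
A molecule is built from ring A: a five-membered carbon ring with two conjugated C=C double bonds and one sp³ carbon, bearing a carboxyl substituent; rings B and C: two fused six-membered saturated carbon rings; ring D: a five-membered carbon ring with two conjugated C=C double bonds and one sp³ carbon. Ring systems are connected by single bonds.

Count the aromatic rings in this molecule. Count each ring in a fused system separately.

0

Ring A has one sp³ carbon, so it is not fully conjugated — not aromatic (cyclopentadiene).
Ring B has only sp³ atoms, so it is not fully conjugated — not aromatic (cyclohexane ring).
Ring C has only sp³ atoms, so it is not fully conjugated — not aromatic (cyclohexane ring).
Ring D has one sp³ carbon, so it is not fully conjugated — not aromatic (cyclopentadiene).
No ring is aromatic. Total: 0.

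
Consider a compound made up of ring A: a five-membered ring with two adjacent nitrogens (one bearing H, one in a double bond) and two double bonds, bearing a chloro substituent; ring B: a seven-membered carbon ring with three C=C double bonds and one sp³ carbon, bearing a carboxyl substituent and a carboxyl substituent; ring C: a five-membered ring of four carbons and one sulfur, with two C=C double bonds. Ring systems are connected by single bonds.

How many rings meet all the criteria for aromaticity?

Ring A has a continuous p-orbital overlap around the ring; 2 ring double bonds (4 π electrons) plus a heteroatom lone pair (2) give 6 π electrons. Since 6 = 4n+2 (n=1), ring A is aromatic (pyrazole).
Ring B has one sp³ carbon, so it is not fully conjugated — not aromatic (cycloheptatriene).
Ring C is planar and fully conjugated; 2 ring double bonds (4 π electrons) plus a heteroatom lone pair (2) give 6 π electrons. Since 6 = 4n+2 (n=1), ring C is aromatic (thiophene).
Aromatic: A, C. Total: 2.

2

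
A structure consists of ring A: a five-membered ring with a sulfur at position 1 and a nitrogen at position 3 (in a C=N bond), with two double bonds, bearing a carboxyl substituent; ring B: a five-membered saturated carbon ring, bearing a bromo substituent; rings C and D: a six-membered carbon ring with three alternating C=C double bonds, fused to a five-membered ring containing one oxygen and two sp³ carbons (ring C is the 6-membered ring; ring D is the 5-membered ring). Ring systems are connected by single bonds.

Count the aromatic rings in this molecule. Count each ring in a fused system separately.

2

Ring A has a continuous p-orbital overlap around the ring; 2 ring double bonds (4 π electrons) plus a heteroatom lone pair (2) give 6 π electrons. 6 = 4(1)+2, so ring A is aromatic (thiazole).
Ring B has only sp³ atoms, so it is not fully conjugated — not aromatic (cyclopentane).
Ring C is fully conjugated (every ring atom contributes a p orbital); 3 ring double bonds give 6 π electrons. 6 = 4(1)+2, so ring C is aromatic (benzene ring).
Ring D has two sp³ carbons, so it is not fully conjugated — not aromatic (oxolane ring).
Aromatic: A, C. Total: 2.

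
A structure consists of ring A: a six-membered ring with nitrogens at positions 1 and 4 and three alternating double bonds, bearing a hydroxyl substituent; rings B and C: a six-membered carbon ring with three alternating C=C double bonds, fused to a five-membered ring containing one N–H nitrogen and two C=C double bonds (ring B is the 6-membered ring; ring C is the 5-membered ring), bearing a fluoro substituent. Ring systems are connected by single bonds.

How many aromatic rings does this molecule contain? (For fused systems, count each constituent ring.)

Ring A is planar and fully conjugated; 3 ring double bonds give 6 π electrons. That satisfies 4n+2 with n=1, so ring A is aromatic (pyrazine).
Rings B and C form a fused bicyclic system (with one N–H) with 9 sp² atoms and 10 π electrons from ring double bonds plus a heteroatom lone pair. 10 = 4(2)+2, so the system is aromatic and both rings count as aromatic (indole).
Aromatic: A, B, C. Total: 3.

3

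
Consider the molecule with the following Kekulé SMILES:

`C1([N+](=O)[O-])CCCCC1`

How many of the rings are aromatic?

0

The SMILES encodes a six-membered saturated carbon ring.
The 6-membered ring has only sp³ atoms, so it is not fully conjugated — not aromatic (cyclohexane).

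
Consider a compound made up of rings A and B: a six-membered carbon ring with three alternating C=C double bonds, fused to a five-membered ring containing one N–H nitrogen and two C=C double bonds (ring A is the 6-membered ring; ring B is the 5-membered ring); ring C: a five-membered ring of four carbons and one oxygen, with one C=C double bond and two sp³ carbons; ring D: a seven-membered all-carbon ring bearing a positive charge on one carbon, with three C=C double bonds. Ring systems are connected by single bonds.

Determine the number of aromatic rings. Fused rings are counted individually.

3

Rings A and B form a fused bicyclic system (with one N–H) with 9 sp² atoms and 10 π electrons from ring double bonds plus a heteroatom lone pair. 10 = 4(2)+2, so the system is aromatic and both rings count as aromatic (indole).
Ring C has two sp³ carbons, so it is not fully conjugated — not aromatic (2,3-dihydrofuran).
Ring D has a continuous p-orbital overlap around the ring; 3 ring double bonds (6 π electrons) plus the carbocation's empty p orbital (0, but keeps the ring conjugated) give 6 π electrons. Since 6 = 4n+2 (n=1), ring D is aromatic (tropylium cation).
Aromatic: A, B, D. Total: 3.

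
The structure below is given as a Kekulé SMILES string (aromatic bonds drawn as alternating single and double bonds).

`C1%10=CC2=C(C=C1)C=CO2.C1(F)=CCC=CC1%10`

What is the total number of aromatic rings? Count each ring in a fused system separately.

2

The SMILES encodes a six-membered carbon ring with three alternating C=C double bonds, fused to a five-membered ring containing one oxygen and two C=C double bonds; a six-membered carbon ring with two isolated C=C double bonds and two sp³ carbons.
The fused 6/5-membered bicyclic (with one oxygen) is a single π system with 9 sp² atoms and 10 π electrons from ring double bonds plus a heteroatom lone pair. 10 = 4(2)+2, so the system is aromatic and both rings count as aromatic (benzofuran).
The 6-membered ring has two sp³ carbons, so it is not fully conjugated — not aromatic (1,4-cyclohexadiene).
2 of the 3 rings are aromatic. Total: 2.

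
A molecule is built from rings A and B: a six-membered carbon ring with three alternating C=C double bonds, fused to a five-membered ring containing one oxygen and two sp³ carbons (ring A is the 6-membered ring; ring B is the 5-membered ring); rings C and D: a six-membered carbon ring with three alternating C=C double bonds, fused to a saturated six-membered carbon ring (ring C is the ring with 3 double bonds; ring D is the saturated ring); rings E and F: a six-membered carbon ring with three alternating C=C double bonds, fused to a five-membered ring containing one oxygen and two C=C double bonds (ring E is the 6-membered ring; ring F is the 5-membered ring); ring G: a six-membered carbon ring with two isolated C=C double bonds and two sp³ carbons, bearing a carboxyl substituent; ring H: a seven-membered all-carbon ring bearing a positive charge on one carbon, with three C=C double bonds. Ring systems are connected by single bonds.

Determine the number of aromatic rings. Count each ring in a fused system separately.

5

Ring A is fully conjugated (every ring atom contributes a p orbital); 3 ring double bonds give 6 π electrons. That satisfies 4n+2 with n=1, so ring A is aromatic (benzene ring).
Ring B has two sp³ carbons, so it is not fully conjugated — not aromatic (oxolane ring).
Ring C is planar and fully conjugated; 3 ring double bonds give 6 π electrons. Since 6 = 4n+2 (n=1), ring C is aromatic (benzene ring).
Ring D has four sp³ carbons, so it is not fully conjugated — not aromatic (cyclohexane ring).
Rings E and F form a fused bicyclic system (with one oxygen) with 9 sp² atoms and 10 π electrons from ring double bonds plus a heteroatom lone pair. 10 = 4(2)+2, so the system is aromatic and both rings count as aromatic (benzofuran).
Ring G has two sp³ carbons, so it is not fully conjugated — not aromatic (1,4-cyclohexadiene).
Ring H is planar and fully conjugated; 3 ring double bonds (6 π electrons) plus the carbocation's empty p orbital (0, but keeps the ring conjugated) give 6 π electrons. That satisfies 4n+2 with n=1, so ring H is aromatic (tropylium cation).
Aromatic: A, C, E, F, H. Total: 5.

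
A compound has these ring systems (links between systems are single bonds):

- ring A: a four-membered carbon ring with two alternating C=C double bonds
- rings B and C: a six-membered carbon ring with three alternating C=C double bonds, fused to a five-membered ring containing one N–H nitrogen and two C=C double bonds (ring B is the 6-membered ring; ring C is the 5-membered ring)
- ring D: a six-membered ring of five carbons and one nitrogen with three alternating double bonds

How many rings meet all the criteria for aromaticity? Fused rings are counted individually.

Ring A has only sp² ring atoms; a planar conformation would have a fully conjugated π system of 4 electrons. But 4 = 4(1), which is 4n not 4n+2, so ring A is not aromatic (cyclobutadiene) — cyclobutadiene is antiaromatic and distorts to a rectangle.
Rings B and C form a fused bicyclic system (with one N–H) with 9 sp² atoms and 10 π electrons from ring double bonds plus a heteroatom lone pair. 10 = 4(2)+2, so the system is aromatic and both rings count as aromatic (indole).
Ring D is planar and fully conjugated; 3 ring double bonds give 6 π electrons. That satisfies 4n+2 with n=1, so ring D is aromatic (pyridine).
Aromatic: B, C, D. Total: 3.

3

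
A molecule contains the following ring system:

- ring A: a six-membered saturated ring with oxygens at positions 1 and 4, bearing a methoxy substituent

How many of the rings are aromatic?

Ring A has only sp³ atoms, so it is not fully conjugated — not aromatic (1,4-dioxane).

0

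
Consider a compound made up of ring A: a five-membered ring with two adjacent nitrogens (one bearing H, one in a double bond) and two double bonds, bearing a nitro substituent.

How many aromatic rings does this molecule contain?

Ring A is fully conjugated (every ring atom contributes a p orbital); 2 ring double bonds (4 π electrons) plus a heteroatom lone pair (2) give 6 π electrons. Since 6 = 4n+2 (n=1), ring A is aromatic (pyrazole).

1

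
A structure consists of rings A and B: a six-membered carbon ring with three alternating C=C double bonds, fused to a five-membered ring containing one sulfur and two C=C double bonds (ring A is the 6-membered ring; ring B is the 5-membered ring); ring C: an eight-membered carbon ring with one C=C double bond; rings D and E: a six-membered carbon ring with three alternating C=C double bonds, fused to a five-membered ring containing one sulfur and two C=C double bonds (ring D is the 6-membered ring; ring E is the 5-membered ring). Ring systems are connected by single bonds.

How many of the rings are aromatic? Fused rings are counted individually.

Rings A and B form a fused bicyclic system (with one sulfur) with 9 sp² atoms and 10 π electrons from ring double bonds plus a heteroatom lone pair. 10 = 4(2)+2, so the system is aromatic and both rings count as aromatic (benzothiophene).
Ring C has six sp³ carbons, so it is not fully conjugated — not aromatic (cyclooctene).
Rings D and E form a fused bicyclic system (with one sulfur) with 9 sp² atoms and 10 π electrons from ring double bonds plus a heteroatom lone pair. 10 = 4(2)+2, so the system is aromatic and both rings count as aromatic (benzothiophene).
Aromatic: A, B, D, E. Total: 4.

4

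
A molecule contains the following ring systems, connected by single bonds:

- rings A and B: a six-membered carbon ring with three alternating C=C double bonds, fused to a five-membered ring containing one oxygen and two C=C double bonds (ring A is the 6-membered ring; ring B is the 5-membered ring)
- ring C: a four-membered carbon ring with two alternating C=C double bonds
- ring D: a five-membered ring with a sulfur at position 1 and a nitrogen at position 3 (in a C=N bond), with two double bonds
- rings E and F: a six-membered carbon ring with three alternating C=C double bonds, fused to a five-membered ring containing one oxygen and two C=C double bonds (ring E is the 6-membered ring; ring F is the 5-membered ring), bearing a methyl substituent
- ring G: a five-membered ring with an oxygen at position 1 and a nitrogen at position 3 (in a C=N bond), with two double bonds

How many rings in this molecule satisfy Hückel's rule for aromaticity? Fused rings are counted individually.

Rings A and B form a fused bicyclic system (with one oxygen) with 9 sp² atoms and 10 π electrons from ring double bonds plus a heteroatom lone pair. 10 = 4(2)+2, so the system is aromatic and both rings count as aromatic (benzofuran).
Ring C has only sp² ring atoms; a planar conformation would have a fully conjugated π system of 4 electrons. But 4 = 4(1), which is 4n not 4n+2, so ring C is not aromatic (cyclobutadiene) — cyclobutadiene is antiaromatic and distorts to a rectangle.
Ring D is planar and fully conjugated; 2 ring double bonds (4 π electrons) plus a heteroatom lone pair (2) give 6 π electrons. That satisfies 4n+2 with n=1, so ring D is aromatic (thiazole).
Rings E and F form a fused bicyclic system (with one oxygen) with 9 sp² atoms and 10 π electrons from ring double bonds plus a heteroatom lone pair. 10 = 4(2)+2, so the system is aromatic and both rings count as aromatic (benzofuran).
Ring G is planar and fully conjugated; 2 ring double bonds (4 π electrons) plus a heteroatom lone pair (2) give 6 π electrons. Since 6 = 4n+2 (n=1), ring G is aromatic (oxazole).
Aromatic: A, B, D, E, F, G. Total: 6.

6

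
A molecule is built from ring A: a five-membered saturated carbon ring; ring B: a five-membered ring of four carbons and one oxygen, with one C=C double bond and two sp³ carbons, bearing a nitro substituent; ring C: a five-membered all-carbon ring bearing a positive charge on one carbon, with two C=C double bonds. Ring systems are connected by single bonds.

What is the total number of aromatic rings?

Ring A has only sp³ atoms, so it is not fully conjugated — not aromatic (cyclopentane).
Ring B has two sp³ carbons, so it is not fully conjugated — not aromatic (2,3-dihydrofuran).
Ring C has only sp² ring atoms; a planar conformation would have a fully conjugated π system of 4 electrons. But 4 = 4(1), which is 4n not 4n+2, so ring C is not aromatic (cyclopentadienyl cation).
No ring is aromatic. Total: 0.

0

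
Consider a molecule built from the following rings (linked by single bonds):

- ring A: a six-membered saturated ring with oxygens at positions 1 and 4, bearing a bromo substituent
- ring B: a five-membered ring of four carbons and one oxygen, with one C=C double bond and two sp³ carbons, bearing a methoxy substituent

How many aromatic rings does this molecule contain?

Ring A has only sp³ atoms, so it is not fully conjugated — not aromatic (1,4-dioxane).
Ring B has two sp³ carbons, so it is not fully conjugated — not aromatic (2,3-dihydrofuran).
No ring is aromatic. Total: 0.

0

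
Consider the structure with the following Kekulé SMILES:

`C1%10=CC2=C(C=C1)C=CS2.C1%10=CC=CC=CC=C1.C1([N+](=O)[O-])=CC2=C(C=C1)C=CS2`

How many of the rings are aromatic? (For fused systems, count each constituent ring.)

4

The SMILES encodes a six-membered carbon ring with three alternating C=C double bonds, fused to a five-membered ring containing one sulfur and two C=C double bonds; an eight-membered carbon ring with four alternating C=C double bonds; a six-membered carbon ring with three alternating C=C double bonds, fused to a five-membered ring containing one sulfur and two C=C double bonds.
The fused 6/5-membered bicyclic (with one sulfur) is a single π system with 9 sp² atoms and 10 π electrons from ring double bonds plus a heteroatom lone pair. 10 = 4(2)+2, so the system is aromatic and both rings count as aromatic (benzothiophene).
The 8-membered ring has only sp² ring atoms; a planar conformation would have a fully conjugated π system of 8 electrons. But 8 = 4(2), which is 4n not 4n+2, so it is not aromatic (cyclooctatetraene) — cyclooctatetraene distorts into a non-planar tub to avoid antiaromaticity.
The fused 6/5-membered bicyclic (with one sulfur) is a single π system with 9 sp² atoms and 10 π electrons from ring double bonds plus a heteroatom lone pair. 10 = 4(2)+2, so the system is aromatic and both rings count as aromatic (benzothiophene).
4 of the 5 rings are aromatic. Total: 4.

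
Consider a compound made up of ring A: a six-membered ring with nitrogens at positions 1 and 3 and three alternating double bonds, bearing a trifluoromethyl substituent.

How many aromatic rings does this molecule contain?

Ring A is fully conjugated (every ring atom contributes a p orbital); 3 ring double bonds give 6 π electrons. That satisfies 4n+2 with n=1, so ring A is aromatic (pyrimidine).

1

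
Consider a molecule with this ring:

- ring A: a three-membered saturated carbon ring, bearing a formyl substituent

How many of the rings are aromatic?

Ring A has only sp³ atoms, so it is not fully conjugated — not aromatic (cyclopropane).

0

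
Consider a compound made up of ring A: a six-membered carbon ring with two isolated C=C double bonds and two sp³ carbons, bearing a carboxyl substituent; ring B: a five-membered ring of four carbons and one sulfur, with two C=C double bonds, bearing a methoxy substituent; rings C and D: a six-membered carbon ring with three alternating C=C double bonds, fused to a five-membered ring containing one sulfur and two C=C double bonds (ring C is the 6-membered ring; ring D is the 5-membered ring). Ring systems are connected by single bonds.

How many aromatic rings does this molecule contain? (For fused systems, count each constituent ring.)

3

Ring A has two sp³ carbons, so it is not fully conjugated — not aromatic (1,4-cyclohexadiene).
Ring B is planar and fully conjugated; 2 ring double bonds (4 π electrons) plus a heteroatom lone pair (2) give 6 π electrons. That satisfies 4n+2 with n=1, so ring B is aromatic (thiophene).
Rings C and D form a fused bicyclic system (with one sulfur) with 9 sp² atoms and 10 π electrons from ring double bonds plus a heteroatom lone pair. 10 = 4(2)+2, so the system is aromatic and both rings count as aromatic (benzothiophene).
Aromatic: B, C, D. Total: 3.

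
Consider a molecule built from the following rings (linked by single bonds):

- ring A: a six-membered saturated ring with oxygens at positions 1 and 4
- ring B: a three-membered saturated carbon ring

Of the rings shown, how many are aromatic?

Ring A has only sp³ atoms, so it is not fully conjugated — not aromatic (1,4-dioxane).
Ring B has only sp³ atoms, so it is not fully conjugated — not aromatic (cyclopropane).
No ring is aromatic. Total: 0.

0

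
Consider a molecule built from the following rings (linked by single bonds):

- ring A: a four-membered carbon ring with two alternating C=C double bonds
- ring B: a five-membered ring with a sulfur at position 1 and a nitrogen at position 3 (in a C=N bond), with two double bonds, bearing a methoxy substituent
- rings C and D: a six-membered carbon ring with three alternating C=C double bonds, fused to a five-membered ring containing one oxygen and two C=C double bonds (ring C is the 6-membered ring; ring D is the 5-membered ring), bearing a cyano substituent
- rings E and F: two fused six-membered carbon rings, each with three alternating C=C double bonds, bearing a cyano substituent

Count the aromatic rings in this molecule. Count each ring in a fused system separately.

Ring A has only sp² ring atoms; a planar conformation would have a fully conjugated π system of 4 electrons. But 4 = 4(1), which is 4n not 4n+2, so ring A is not aromatic (cyclobutadiene) — cyclobutadiene is antiaromatic and distorts to a rectangle.
Ring B has a continuous p-orbital overlap around the ring; 2 ring double bonds (4 π electrons) plus a heteroatom lone pair (2) give 6 π electrons. Since 6 = 4n+2 (n=1), ring B is aromatic (thiazole).
Rings C and D form a fused bicyclic system (with one oxygen) with 9 sp² atoms and 10 π electrons from ring double bonds plus a heteroatom lone pair. 10 = 4(2)+2, so the system is aromatic and both rings count as aromatic (benzofuran).
Rings E and F form a fused bicyclic system with 10 sp² atoms and 10 π electrons from ring double bonds. 10 = 4(2)+2, so the system is aromatic and both rings count as aromatic (naphthalene).
Aromatic: B, C, D, E, F. Total: 5.

5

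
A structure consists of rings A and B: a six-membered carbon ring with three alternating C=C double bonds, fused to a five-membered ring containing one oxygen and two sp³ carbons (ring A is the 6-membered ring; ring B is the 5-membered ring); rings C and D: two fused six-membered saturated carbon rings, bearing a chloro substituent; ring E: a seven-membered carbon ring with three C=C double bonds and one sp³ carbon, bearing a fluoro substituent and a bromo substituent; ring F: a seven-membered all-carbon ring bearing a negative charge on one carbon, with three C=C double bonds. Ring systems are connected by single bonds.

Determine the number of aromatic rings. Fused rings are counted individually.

Ring A has a continuous p-orbital overlap around the ring; 3 ring double bonds give 6 π electrons. Since 6 = 4n+2 (n=1), ring A is aromatic (benzene ring).
Ring B has two sp³ carbons, so it is not fully conjugated — not aromatic (oxolane ring).
Ring C has only sp³ atoms, so it is not fully conjugated — not aromatic (cyclohexane ring).
Ring D has only sp³ atoms, so it is not fully conjugated — not aromatic (cyclohexane ring).
Ring E has one sp³ carbon, so it is not fully conjugated — not aromatic (cycloheptatriene).
Ring F has only sp² ring atoms; a planar conformation would have a fully conjugated π system of 8 electrons. But 8 = 4(2), which is 4n not 4n+2, so ring F is not aromatic (cycloheptatrienyl anion).
Aromatic: A. Total: 1.

1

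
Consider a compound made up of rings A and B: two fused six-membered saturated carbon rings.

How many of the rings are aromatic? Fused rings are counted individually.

Ring A has only sp³ atoms, so it is not fully conjugated — not aromatic (cyclohexane ring).
Ring B has only sp³ atoms, so it is not fully conjugated — not aromatic (cyclohexane ring).
No ring is aromatic. Total: 0.

0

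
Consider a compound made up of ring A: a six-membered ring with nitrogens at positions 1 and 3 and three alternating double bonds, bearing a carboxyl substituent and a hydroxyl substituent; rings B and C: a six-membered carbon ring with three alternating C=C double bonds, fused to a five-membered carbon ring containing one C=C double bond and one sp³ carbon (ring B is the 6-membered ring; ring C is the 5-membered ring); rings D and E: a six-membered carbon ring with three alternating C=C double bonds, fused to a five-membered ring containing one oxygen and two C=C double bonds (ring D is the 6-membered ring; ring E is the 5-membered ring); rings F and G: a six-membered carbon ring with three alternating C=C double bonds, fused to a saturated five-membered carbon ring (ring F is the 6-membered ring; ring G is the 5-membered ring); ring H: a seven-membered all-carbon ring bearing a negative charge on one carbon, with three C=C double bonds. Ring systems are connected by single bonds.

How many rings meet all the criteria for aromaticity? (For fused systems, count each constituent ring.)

Ring A is fully conjugated (every ring atom contributes a p orbital); 3 ring double bonds give 6 π electrons. 6 = 4(1)+2, so ring A is aromatic (pyrimidine).
Ring B has a continuous p-orbital overlap around the ring; 3 ring double bonds give 6 π electrons. Since 6 = 4n+2 (n=1), ring B is aromatic (benzene ring).
Ring C has one sp³ carbon, so it is not fully conjugated — not aromatic (cyclopentene ring).
Rings D and E form a fused bicyclic system (with one oxygen) with 9 sp² atoms and 10 π electrons from ring double bonds plus a heteroatom lone pair. 10 = 4(2)+2, so the system is aromatic and both rings count as aromatic (benzofuran).
Ring F is fully conjugated (every ring atom contributes a p orbital); 3 ring double bonds give 6 π electrons. Since 6 = 4n+2 (n=1), ring F is aromatic (benzene ring).
Ring G has three sp³ carbons, so it is not fully conjugated — not aromatic (cyclopentane ring).
Ring H has only sp² ring atoms; a planar conformation would have a fully conjugated π system of 8 electrons. But 8 = 4(2), which is 4n not 4n+2, so ring H is not aromatic (cycloheptatrienyl anion).
Aromatic: A, B, D, E, F. Total: 5.

5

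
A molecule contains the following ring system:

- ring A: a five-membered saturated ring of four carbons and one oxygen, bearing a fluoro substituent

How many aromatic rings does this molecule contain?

Ring A has only sp³ atoms, so it is not fully conjugated — not aromatic (tetrahydrofuran).

0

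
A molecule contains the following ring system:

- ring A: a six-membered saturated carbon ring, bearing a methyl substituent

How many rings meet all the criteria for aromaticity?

0

Ring A has only sp³ atoms, so it is not fully conjugated — not aromatic (cyclohexane).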